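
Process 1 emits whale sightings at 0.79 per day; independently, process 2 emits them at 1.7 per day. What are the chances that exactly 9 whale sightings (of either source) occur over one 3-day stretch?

Independent Poisson processes superpose: combined rate λ = 0.79 + 1.7 = 2.49 per day.
Over the interval, μ = 2.49 × 3 = 7.47 (a 3-day stretch = 3 days).
P(N = 9) = e^(−7.47) · 7.47^9/9! ≈ 0.1137.

0.1137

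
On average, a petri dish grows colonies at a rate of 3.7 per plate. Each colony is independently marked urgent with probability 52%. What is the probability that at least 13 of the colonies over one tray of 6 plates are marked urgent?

0.3720

Thinning: the colonies that are marked urgent themselves form a Poisson process with rate 0.52 × 3.7 = 1.924 per plate.
Over the interval, μ = 1.924 × 6 = 11.544 (a tray of 6 plates = 6 plates).
P(N ≥ 13) = 1 − P(N ≤ 12) ≈ 0.3720.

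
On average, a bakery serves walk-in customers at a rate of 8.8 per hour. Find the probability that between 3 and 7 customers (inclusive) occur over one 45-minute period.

Over the interval, μ = 8.8 × 0.75 = 6.6 (a 45-minute period = 0.75 hours).
P(3 ≤ N ≤ 7) = Σ_{j=3}^{7} e^(−6.6) · 6.6^j/j! ≈ 0.6181.

0.6181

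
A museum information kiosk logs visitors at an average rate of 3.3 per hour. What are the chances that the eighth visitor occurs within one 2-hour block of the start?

Over the interval, μ = 3.3 × 2 = 6.6 (a 2-hour block = 2 hours).
The eighth arrival falls in the interval iff at least 8 events occur there: P(S_8 ≤ t) = P(N ≥ 8) = 1 − P(N ≤ 7) ≈ 0.3419.

0.3419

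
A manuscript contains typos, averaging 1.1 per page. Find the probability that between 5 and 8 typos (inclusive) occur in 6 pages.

0.5669

Over the interval, μ = 1.1 × 6 = 6.6 (6 pages).
P(5 ≤ N ≤ 8) = Σ_{j=5}^{8} e^(−6.6) · 6.6^j/j! ≈ 0.5669.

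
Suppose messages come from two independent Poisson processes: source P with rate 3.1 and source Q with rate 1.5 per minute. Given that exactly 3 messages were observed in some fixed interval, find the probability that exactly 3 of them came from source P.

Given the total, each event is independently from source P with probability p = λ_P/(λ_P+λ_Q) = 3.1/4.6 ≈ 0.6739.
So K ~ Binomial(3, 3.1/4.6): P(K = 3) = C(3,3) · (3.1/4.6)^3 · (1.5/4.6)^0 ≈ 0.3061.

0.3061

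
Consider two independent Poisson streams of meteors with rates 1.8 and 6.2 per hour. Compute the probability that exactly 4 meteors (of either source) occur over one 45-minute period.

0.1339

Independent Poisson processes superpose: combined rate λ = 1.8 + 6.2 = 8 per hour.
Over the interval, μ = 8 × 0.75 = 6 (a 45-minute period = 0.75 hours).
P(N = 4) = e^(−6) · 6^4/4! ≈ 0.1339.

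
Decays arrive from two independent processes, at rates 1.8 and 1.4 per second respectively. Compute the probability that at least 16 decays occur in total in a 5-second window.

Independent Poisson processes superpose: combined rate λ = 1.8 + 1.4 = 3.2 per second.
Over the interval, μ = 3.2 × 5 = 16 (a 5-second window = 5 seconds).
P(N ≥ 16) = 1 − P(N ≤ 15) ≈ 0.5333.

0.5333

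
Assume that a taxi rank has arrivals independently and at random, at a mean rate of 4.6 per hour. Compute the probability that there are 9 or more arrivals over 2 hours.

Over the interval, μ = 4.6 × 2 = 9.2 (2 hours).
P(N ≥ 9) = 1 − P(N ≤ 8) = 1 − Σ_{j=0}^{8} e^(−μ) μ^j/j! ≈ 0.5704.

0.5704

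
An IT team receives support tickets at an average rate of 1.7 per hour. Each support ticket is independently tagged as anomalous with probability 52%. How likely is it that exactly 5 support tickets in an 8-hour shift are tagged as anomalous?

Thinning: the support tickets that are tagged as anomalous themselves form a Poisson process with rate 0.52 × 1.7 = 0.884 per hour.
Over the interval, μ = 0.884 × 8 = 7.072 (an 8-hour shift = 8 hours).
P(N = 5) = e^(−7.072) · 7.072^5/5! ≈ 0.1251.

0.1251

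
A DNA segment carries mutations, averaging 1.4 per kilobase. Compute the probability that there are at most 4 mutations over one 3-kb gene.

0.5898

Over the interval, μ = 1.4 × 3 = 4.2 (a 3-kb gene = 3 kilobases).
P(N ≤ 4) = Σ_{j=0}^{4} e^(−μ) μ^j/j! ≈ 0.5898.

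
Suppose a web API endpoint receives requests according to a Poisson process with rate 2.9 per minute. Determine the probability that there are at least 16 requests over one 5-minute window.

0.3808

Over the interval, μ = 2.9 × 5 = 14.5 (a 5-minute window = 5 minutes).
P(N ≥ 16) = 1 − P(N ≤ 15) = 1 − Σ_{j=0}^{15} e^(−μ) μ^j/j! ≈ 0.3808.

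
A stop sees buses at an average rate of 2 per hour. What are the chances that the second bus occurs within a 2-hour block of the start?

0.9084

Over the interval, μ = 2 × 2 = 4 (a 2-hour block = 2 hours).
The second arrival falls in the interval iff at least 2 events occur there: P(S_2 ≤ t) = P(N ≥ 2) = 1 − P(N ≤ 1) ≈ 0.9084.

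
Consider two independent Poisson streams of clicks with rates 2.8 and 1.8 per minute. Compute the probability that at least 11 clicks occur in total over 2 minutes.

Independent Poisson processes superpose: combined rate λ = 2.8 + 1.8 = 4.6 per minute.
Over the interval, μ = 4.6 × 2 = 9.2 (2 minutes).
P(N ≥ 11) = 1 − P(N ≤ 10) ≈ 0.3180.

0.3180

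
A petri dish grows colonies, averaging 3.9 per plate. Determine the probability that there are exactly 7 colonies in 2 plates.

0.1428

Over the interval, μ = 3.9 × 2 = 7.8 (2 plates).
P(N = 7) = e^(−μ) μ^7/7! = e^(−7.8) · 7.8^7/5040 ≈ 0.1428.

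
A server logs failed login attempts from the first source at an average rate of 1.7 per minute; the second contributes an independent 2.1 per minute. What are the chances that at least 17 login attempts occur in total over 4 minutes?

Independent Poisson processes superpose: combined rate λ = 1.7 + 2.1 = 3.8 per minute.
Over the interval, μ = 3.8 × 4 = 15.2 (4 minutes).
P(N ≥ 17) = 1 − P(N ≤ 16) ≈ 0.3552.

0.3552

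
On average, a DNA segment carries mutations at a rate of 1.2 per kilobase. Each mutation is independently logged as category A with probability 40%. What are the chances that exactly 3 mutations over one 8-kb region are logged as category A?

0.2028

Thinning: the mutations that are logged as category A themselves form a Poisson process with rate 0.4 × 1.2 = 0.48 per kilobase.
Over the interval, μ = 0.48 × 8 = 3.84 (an 8-kb region = 8 kilobases).
P(N = 3) = e^(−3.84) · 3.84^3/3! ≈ 0.2028.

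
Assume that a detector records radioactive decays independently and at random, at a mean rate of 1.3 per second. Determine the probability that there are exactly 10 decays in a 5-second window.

Over the interval, μ = 1.3 × 5 = 6.5 (a 5-second window = 5 seconds).
P(N = 10) = e^(−μ) μ^10/10! = e^(−6.5) · 6.5^10/3628800 ≈ 0.0558.

0.0558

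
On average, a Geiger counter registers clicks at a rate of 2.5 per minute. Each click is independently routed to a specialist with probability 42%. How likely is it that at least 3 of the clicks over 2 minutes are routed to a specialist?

Thinning: the clicks that are routed to a specialist themselves form a Poisson process with rate 0.42 × 2.5 = 1.05 per minute.
Over the interval, μ = 1.05 × 2 = 2.1 (2 minutes).
P(N ≥ 3) = 1 − P(N ≤ 2) ≈ 0.3504.

0.3504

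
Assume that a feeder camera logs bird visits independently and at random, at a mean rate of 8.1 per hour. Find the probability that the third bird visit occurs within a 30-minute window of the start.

0.7691

Over the interval, μ = 8.1 × 0.5 = 4.05 (a 30-minute window = 0.5 hours).
The third arrival falls in the interval iff at least 3 events occur there: P(S_3 ≤ t) = P(N ≥ 3) = 1 − P(N ≤ 2) ≈ 0.7691.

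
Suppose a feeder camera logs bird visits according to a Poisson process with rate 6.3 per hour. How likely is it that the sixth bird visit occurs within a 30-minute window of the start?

Over the interval, μ = 6.3 × 0.5 = 3.15 (a 30-minute window = 0.5 hours).
The sixth arrival falls in the interval iff at least 6 events occur there: P(S_6 ≤ t) = P(N ≥ 6) = 1 − P(N ≤ 5) ≈ 0.0998.

0.0998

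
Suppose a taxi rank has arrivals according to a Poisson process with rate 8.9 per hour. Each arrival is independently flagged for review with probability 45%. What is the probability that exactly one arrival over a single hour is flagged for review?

0.0730

Thinning: the arrivals that are flagged for review themselves form a Poisson process with rate 0.45 × 8.9 = 4.005 per hour.
So μ = 4.005.
P(N = 1) = e^(−4.005) · 4.005^1/1! ≈ 0.0730.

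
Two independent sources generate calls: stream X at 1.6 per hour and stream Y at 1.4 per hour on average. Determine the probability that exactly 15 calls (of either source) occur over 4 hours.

Independent Poisson processes superpose: combined rate λ = 1.6 + 1.4 = 3 per hour.
Over the interval, μ = 3 × 4 = 12 (4 hours).
P(N = 15) = e^(−12) · 12^15/15! ≈ 0.0724.

0.0724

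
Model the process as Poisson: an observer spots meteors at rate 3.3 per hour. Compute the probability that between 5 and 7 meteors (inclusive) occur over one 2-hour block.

Over the interval, μ = 3.3 × 2 = 6.6 (a 2-hour block = 2 hours).
P(5 ≤ N ≤ 7) = Σ_{j=5}^{7} e^(−6.6) · 6.6^j/j! ≈ 0.4454.

0.4454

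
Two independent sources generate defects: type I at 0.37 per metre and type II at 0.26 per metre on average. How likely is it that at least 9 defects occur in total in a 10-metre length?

0.1852

Independent Poisson processes superpose: combined rate λ = 0.37 + 0.26 = 0.63 per metre.
Over the interval, μ = 0.63 × 10 = 6.3 (a 10-metre length = 10 metres).
P(N ≥ 9) = 1 − P(N ≤ 8) ≈ 0.1852.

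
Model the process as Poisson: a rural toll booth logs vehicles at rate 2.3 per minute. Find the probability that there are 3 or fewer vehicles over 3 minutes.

0.0871

Over the interval, μ = 2.3 × 3 = 6.9 (3 minutes).
P(N ≤ 3) = Σ_{j=0}^{3} e^(−μ) μ^j/j! ≈ 0.0871.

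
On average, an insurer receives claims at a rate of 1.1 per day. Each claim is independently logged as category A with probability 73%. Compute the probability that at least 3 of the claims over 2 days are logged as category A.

0.2182

Thinning: the claims that are logged as category A themselves form a Poisson process with rate 0.73 × 1.1 = 0.803 per day.
Over the interval, μ = 0.803 × 2 = 1.606 (2 days).
P(N ≥ 3) = 1 − P(N ≤ 2) ≈ 0.2182.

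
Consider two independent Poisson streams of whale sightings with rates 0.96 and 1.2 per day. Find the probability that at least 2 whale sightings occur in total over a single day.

0.6356

Independent Poisson processes superpose: combined rate λ = 0.96 + 1.2 = 2.16 per day.
So μ = 2.16.
P(N ≥ 2) = 1 − P(N ≤ 1) ≈ 0.6356.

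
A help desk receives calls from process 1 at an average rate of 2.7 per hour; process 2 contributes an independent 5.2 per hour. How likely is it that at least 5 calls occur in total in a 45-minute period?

Independent Poisson processes superpose: combined rate λ = 2.7 + 5.2 = 7.9 per hour.
Over the interval, μ = 7.9 × 0.75 = 5.925 (a 45-minute period = 0.75 hours).
P(N ≥ 5) = 1 − P(N ≤ 4) ≈ 0.7048.

0.7048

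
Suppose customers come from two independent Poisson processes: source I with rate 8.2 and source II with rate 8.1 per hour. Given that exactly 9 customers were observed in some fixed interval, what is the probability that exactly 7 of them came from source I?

0.0725

Given the total, each event is independently from source I with probability p = λ_I/(λ_I+λ_II) = 8.2/16.3 ≈ 0.5031.
So K ~ Binomial(9, 8.2/16.3): P(K = 7) = C(9,7) · (8.2/16.3)^7 · (8.1/16.3)^2 ≈ 0.0725.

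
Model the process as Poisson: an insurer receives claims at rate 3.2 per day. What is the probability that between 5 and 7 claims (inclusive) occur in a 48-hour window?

Over the interval, μ = 3.2 × 2 = 6.4 (a 48-hour window = 2 days).
P(5 ≤ N ≤ 7) = Σ_{j=5}^{7} e^(−6.4) · 6.4^j/j! ≈ 0.4523.

0.4523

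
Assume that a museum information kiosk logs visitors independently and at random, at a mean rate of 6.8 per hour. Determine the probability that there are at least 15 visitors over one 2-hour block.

Over the interval, μ = 6.8 × 2 = 13.6 (a 2-hour block = 2 hours).
P(N ≥ 15) = 1 − P(N ≤ 14) = 1 − Σ_{j=0}^{14} e^(−μ) μ^j/j! ≈ 0.3872.

0.3872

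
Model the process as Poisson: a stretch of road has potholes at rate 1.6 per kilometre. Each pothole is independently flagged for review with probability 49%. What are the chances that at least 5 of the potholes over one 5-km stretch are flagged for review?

Thinning: the potholes that are flagged for review themselves form a Poisson process with rate 0.49 × 1.6 = 0.784 per kilometre.
Over the interval, μ = 0.784 × 5 = 3.92 (a 5-km stretch = 5 kilometres).
P(N ≥ 5) = 1 − P(N ≤ 4) ≈ 0.3555.

0.3555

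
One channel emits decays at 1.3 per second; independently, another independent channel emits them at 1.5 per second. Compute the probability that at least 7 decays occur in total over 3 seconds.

0.7330

Independent Poisson processes superpose: combined rate λ = 1.3 + 1.5 = 2.8 per second.
Over the interval, μ = 2.8 × 3 = 8.4 (3 seconds).
P(N ≥ 7) = 1 − P(N ≤ 6) ≈ 0.7330.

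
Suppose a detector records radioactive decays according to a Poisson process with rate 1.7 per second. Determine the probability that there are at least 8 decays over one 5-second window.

0.6144

Over the interval, μ = 1.7 × 5 = 8.5 (a 5-second window = 5 seconds).
P(N ≥ 8) = 1 − P(N ≤ 7) = 1 − Σ_{j=0}^{7} e^(−μ) μ^j/j! ≈ 0.6144.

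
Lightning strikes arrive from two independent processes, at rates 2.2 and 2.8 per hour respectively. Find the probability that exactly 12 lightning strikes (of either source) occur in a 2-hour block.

0.0948

Independent Poisson processes superpose: combined rate λ = 2.2 + 2.8 = 5 per hour.
Over the interval, μ = 5 × 2 = 10 (a 2-hour block = 2 hours).
P(N = 12) = e^(−10) · 10^12/12! ≈ 0.0948.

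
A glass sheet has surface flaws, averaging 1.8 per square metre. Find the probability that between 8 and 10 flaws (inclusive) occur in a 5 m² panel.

Over the interval, μ = 1.8 × 5 = 9 (a 5 m² panel = 5 square metres).
P(8 ≤ N ≤ 10) = Σ_{j=8}^{10} e^(−9) · 9^j/j! ≈ 0.3821.

0.3821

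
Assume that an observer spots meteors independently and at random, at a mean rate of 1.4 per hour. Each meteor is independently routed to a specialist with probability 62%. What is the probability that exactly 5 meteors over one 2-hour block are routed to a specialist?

0.0232

Thinning: the meteors that are routed to a specialist themselves form a Poisson process with rate 0.62 × 1.4 = 0.868 per hour.
Over the interval, μ = 0.868 × 2 = 1.736 (a 2-hour block = 2 hours).
P(N = 5) = e^(−1.736) · 1.736^5/5! ≈ 0.0232.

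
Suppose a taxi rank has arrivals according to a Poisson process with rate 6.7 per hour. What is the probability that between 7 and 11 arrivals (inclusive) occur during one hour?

With mean μ = 6.7 per hour,
P(7 ≤ N ≤ 11) = Σ_{j=7}^{11} e^(−6.7) · 6.7^j/j! ≈ 0.4638.

0.4638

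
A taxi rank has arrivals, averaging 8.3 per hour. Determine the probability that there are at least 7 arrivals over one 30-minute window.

Over the interval, μ = 8.3 × 0.5 = 4.15 (a 30-minute window = 0.5 hours).
P(N ≥ 7) = 1 − P(N ≤ 6) = 1 − Σ_{j=0}^{6} e^(−μ) μ^j/j! ≈ 0.1269.

0.1269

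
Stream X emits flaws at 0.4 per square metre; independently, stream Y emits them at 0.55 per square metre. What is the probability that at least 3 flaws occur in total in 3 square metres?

0.5424

Independent Poisson processes superpose: combined rate λ = 0.4 + 0.55 = 0.95 per square metre.
Over the interval, μ = 0.95 × 3 = 2.85 (3 square metres).
P(N ≥ 3) = 1 − P(N ≤ 2) ≈ 0.5424.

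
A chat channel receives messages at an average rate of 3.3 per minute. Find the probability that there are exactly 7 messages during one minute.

With mean μ = 3.3 per minute,
P(N = 7) = e^(−μ) μ^7/7! = e^(−3.3) · 3.3^7/5040 ≈ 0.0312.

0.0312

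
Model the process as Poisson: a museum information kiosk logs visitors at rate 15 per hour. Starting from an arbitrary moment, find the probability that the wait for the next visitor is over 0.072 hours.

The wait for the next event is exponential with rate λ = 15 per hour.
P(T > 0.072) = e^(−λt) = e^(−15 × 0.072) = e^(−1.08) ≈ 0.3396.

0.3396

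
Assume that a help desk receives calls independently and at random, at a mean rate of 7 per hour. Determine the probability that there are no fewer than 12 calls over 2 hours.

Over the interval, μ = 7 × 2 = 14 (2 hours).
P(N ≥ 12) = 1 − P(N ≤ 11) = 1 − Σ_{j=0}^{11} e^(−μ) μ^j/j! ≈ 0.7400.

0.7400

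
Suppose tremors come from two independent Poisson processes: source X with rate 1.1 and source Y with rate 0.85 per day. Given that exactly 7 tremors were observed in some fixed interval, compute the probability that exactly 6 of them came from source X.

0.0983

Given the total, each event is independently from source X with probability p = λ_X/(λ_X+λ_Y) = 1.1/1.95 ≈ 0.5641.
So K ~ Binomial(7, 1.1/1.95): P(K = 6) = C(7,6) · (1.1/1.95)^6 · (0.85/1.95)^1 ≈ 0.0983.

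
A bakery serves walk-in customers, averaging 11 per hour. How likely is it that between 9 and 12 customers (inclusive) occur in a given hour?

0.4567

With mean μ = 11 per hour,
P(9 ≤ N ≤ 12) = Σ_{j=9}^{12} e^(−11) · 11^j/j! ≈ 0.4567.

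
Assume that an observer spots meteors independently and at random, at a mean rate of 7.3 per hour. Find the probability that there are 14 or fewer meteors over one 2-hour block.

Over the interval, μ = 7.3 × 2 = 14.6 (a 2-hour block = 2 hours).
P(N ≤ 14) = Σ_{j=0}^{14} e^(−μ) μ^j/j! ≈ 0.5071.

0.5071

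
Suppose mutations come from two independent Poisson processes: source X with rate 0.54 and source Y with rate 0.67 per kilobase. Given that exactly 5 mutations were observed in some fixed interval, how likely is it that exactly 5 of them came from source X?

Given the total, each event is independently from source X with probability p = λ_X/(λ_X+λ_Y) = 0.54/1.21 ≈ 0.4463.
So K ~ Binomial(5, 0.54/1.21): P(K = 5) = C(5,5) · (0.54/1.21)^5 · (0.67/1.21)^0 ≈ 0.0177.

0.0177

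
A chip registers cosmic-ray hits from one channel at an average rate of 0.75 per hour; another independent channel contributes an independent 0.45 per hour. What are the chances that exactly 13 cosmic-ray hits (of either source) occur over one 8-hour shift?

0.0640

Independent Poisson processes superpose: combined rate λ = 0.75 + 0.45 = 1.2 per hour.
Over the interval, μ = 1.2 × 8 = 9.6 (an 8-hour shift = 8 hours).
P(N = 13) = e^(−9.6) · 9.6^13/13! ≈ 0.0640.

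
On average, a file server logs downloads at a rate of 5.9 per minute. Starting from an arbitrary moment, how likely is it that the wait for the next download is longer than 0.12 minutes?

0.4926

The wait for the next event is exponential with rate λ = 5.9 per minute.
P(T > 0.12) = e^(−λt) = e^(−5.9 × 0.12) = e^(−0.708) ≈ 0.4926.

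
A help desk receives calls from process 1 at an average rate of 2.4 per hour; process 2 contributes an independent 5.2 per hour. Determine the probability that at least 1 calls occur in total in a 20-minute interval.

Independent Poisson processes superpose: combined rate λ = 2.4 + 5.2 = 7.6 per hour.
Over the interval, μ = 7.6 × 1/3 ≈ 2.53333 (a 20-minute interval = 1/3 hours).
P(N ≥ 1) = 1 − P(N ≤ 0) ≈ 0.9206.

0.9206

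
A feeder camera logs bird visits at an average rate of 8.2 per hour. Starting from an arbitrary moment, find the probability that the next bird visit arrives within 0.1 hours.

Inter-arrival times are exponential with rate λ = 8.2 per hour.
P(T ≤ 0.1) = 1 − e^(−λt) = 1 − e^(−8.2 × 0.1) = 1 − e^(−0.82) ≈ 0.5596.

0.5596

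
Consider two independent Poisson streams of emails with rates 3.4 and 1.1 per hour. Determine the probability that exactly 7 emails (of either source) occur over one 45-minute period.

0.0339

Independent Poisson processes superpose: combined rate λ = 3.4 + 1.1 = 4.5 per hour.
Over the interval, μ = 4.5 × 0.75 = 3.375 (a 45-minute period = 0.75 hours).
P(N = 7) = e^(−3.375) · 3.375^7/7! ≈ 0.0339.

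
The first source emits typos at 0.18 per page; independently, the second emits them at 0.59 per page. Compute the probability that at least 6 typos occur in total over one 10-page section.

0.7797

Independent Poisson processes superpose: combined rate λ = 0.18 + 0.59 = 0.77 per page.
Over the interval, μ = 0.77 × 10 = 7.7 (a 10-page section = 10 pages).
P(N ≥ 6) = 1 − P(N ≤ 5) ≈ 0.7797.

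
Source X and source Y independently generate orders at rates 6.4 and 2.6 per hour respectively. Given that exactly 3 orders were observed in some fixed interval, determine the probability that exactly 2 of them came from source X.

0.4383

Given the total, each event is independently from source X with probability p = λ_X/(λ_X+λ_Y) = 6.4/9 ≈ 0.7111.
So K ~ Binomial(3, 6.4/9): P(K = 2) = C(3,2) · (6.4/9)^2 · (2.6/9)^1 ≈ 0.4383.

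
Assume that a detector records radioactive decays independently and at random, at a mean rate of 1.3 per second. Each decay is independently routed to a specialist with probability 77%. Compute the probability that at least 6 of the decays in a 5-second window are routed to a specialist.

0.3849

Thinning: the decays that are routed to a specialist themselves form a Poisson process with rate 0.77 × 1.3 = 1.001 per second.
Over the interval, μ = 1.001 × 5 = 5.005 (a 5-second window = 5 seconds).
P(N ≥ 6) = 1 − P(N ≤ 5) ≈ 0.3849.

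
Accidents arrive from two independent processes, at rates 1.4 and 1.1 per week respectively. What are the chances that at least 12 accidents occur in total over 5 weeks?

0.5942

Independent Poisson processes superpose: combined rate λ = 1.4 + 1.1 = 2.5 per week.
Over the interval, μ = 2.5 × 5 = 12.5 (5 weeks).
P(N ≥ 12) = 1 − P(N ≤ 11) ≈ 0.5942.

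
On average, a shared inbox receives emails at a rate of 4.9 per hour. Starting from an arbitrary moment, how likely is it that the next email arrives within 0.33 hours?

0.8015

Inter-arrival times are exponential with rate λ = 4.9 per hour.
P(T ≤ 0.33) = 1 − e^(−λt) = 1 − e^(−4.9 × 0.33) = 1 − e^(−1.617) ≈ 0.8015.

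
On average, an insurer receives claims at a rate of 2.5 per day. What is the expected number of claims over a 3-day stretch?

7.5

E[N] = λt = 2.5 × 3 = 7.5 (a 3-day stretch = 3 days).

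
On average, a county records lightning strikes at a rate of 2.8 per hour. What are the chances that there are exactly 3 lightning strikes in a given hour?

With mean μ = 2.8 per hour,
P(N = 3) = e^(−μ) μ^3/3! = e^(−2.8) · 2.8^3/6 ≈ 0.2225.

0.2225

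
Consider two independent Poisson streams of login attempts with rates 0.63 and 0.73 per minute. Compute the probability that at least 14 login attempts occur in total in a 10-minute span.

Independent Poisson processes superpose: combined rate λ = 0.63 + 0.73 = 1.36 per minute.
Over the interval, μ = 1.36 × 10 = 13.6 (a 10-minute span = 10 minutes).
P(N ≥ 14) = 1 − P(N ≤ 13) ≈ 0.4926.

0.4926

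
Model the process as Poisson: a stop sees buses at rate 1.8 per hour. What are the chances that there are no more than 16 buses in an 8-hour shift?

Over the interval, μ = 1.8 × 8 = 14.4 (an 8-hour shift = 8 hours).
P(N ≤ 16) = Σ_{j=0}^{16} e^(−μ) μ^j/j! ≈ 0.7204.

0.7204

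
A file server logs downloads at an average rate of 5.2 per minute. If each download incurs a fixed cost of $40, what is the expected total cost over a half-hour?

E[N] = 5.2 × 30 = 156 (a half-hour = 30 minutes); E[cost] = 156 × $40 = $6240.

$6240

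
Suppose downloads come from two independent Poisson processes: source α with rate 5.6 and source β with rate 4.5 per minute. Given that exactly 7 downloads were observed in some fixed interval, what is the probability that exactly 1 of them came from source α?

0.0304

Given the total, each event is independently from source α with probability p = λ_α/(λ_α+λ_β) = 5.6/10.1 ≈ 0.5545.
So K ~ Binomial(7, 5.6/10.1): P(K = 1) = C(7,1) · (5.6/10.1)^1 · (4.5/10.1)^6 ≈ 0.0304.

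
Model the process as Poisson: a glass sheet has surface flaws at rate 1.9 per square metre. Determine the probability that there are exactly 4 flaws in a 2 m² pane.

0.1944

Over the interval, μ = 1.9 × 2 = 3.8 (a 2 m² pane = 2 square metres).
P(N = 4) = e^(−μ) μ^4/4! = e^(−3.8) · 3.8^4/24 ≈ 0.1944.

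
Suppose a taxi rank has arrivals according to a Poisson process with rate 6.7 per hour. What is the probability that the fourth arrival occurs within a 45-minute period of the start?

Over the interval, μ = 6.7 × 0.75 = 5.025 (a 45-minute period = 0.75 hours).
The fourth arrival falls in the interval iff at least 4 events occur there: P(S_4 ≤ t) = P(N ≥ 4) = 1 − P(N ≤ 3) ≈ 0.7385.

0.7385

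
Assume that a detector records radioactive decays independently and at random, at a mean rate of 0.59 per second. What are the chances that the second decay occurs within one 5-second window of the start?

0.7933

Over the interval, μ = 0.59 × 5 = 2.95 (a 5-second window = 5 seconds).
The second arrival falls in the interval iff at least 2 events occur there: P(S_2 ≤ t) = P(N ≥ 2) = 1 − P(N ≤ 1) ≈ 0.7933.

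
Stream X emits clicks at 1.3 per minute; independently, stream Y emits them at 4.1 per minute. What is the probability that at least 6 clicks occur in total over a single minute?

0.4539

Independent Poisson processes superpose: combined rate λ = 1.3 + 4.1 = 5.4 per minute.
So μ = 5.4.
P(N ≥ 6) = 1 − P(N ≤ 5) ≈ 0.4539.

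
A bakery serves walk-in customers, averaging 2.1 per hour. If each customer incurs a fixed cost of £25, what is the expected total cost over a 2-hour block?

£105

E[N] = 2.1 × 2 = 4.2 (a 2-hour block = 2 hours); E[cost] = 4.2 × £25 = £105.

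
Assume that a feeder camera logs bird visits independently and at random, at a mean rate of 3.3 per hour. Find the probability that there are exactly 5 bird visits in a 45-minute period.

Over the interval, μ = 3.3 × 0.75 = 2.475 (a 45-minute period = 0.75 hours).
P(N = 5) = e^(−μ) μ^5/5! = e^(−2.475) · 2.475^5/120 ≈ 0.0651.

0.0651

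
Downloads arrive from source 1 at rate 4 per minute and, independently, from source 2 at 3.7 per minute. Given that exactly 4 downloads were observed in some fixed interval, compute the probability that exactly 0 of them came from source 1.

0.0533

Given the total, each event is independently from source 1 with probability p = λ_1/(λ_1+λ_2) = 4/7.7 ≈ 0.5195.
So K ~ Binomial(4, 4/7.7): P(K = 0) = C(4,0) · (4/7.7)^0 · (3.7/7.7)^4 ≈ 0.0533.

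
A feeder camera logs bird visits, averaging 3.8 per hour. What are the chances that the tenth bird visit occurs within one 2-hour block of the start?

0.2351

Over the interval, μ = 3.8 × 2 = 7.6 (a 2-hour block = 2 hours).
The tenth arrival falls in the interval iff at least 10 events occur there: P(S_10 ≤ t) = P(N ≥ 10) = 1 − P(N ≤ 9) ≈ 0.2351.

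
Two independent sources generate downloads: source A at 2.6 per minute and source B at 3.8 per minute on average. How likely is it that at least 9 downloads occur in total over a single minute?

Independent Poisson processes superpose: combined rate λ = 2.6 + 3.8 = 6.4 per minute.
So μ = 6.4.
P(N ≥ 9) = 1 − P(N ≤ 8) ≈ 0.1967.

0.1967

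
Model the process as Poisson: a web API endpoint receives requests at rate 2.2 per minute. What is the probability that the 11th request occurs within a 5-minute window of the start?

0.5401

Over the interval, μ = 2.2 × 5 = 11 (a 5-minute window = 5 minutes).
The 11th arrival falls in the interval iff at least 11 events occur there: P(S_11 ≤ t) = P(N ≥ 11) = 1 − P(N ≤ 10) ≈ 0.5401.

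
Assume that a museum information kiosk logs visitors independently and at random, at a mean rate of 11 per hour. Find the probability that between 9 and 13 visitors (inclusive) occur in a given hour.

0.5493

With mean μ = 11 per hour,
P(9 ≤ N ≤ 13) = Σ_{j=9}^{13} e^(−11) · 11^j/j! ≈ 0.5493.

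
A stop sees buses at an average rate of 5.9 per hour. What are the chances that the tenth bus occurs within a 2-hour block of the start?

Over the interval, μ = 5.9 × 2 = 11.8 (a 2-hour block = 2 hours).
The tenth arrival falls in the interval iff at least 10 events occur there: P(S_10 ≤ t) = P(N ≥ 10) = 1 − P(N ≤ 9) ≈ 0.7397.

0.7397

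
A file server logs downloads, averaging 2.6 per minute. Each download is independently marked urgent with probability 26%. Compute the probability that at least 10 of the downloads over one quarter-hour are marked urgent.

0.5595

Thinning: the downloads that are marked urgent themselves form a Poisson process with rate 0.26 × 2.6 = 0.676 per minute.
Over the interval, μ = 0.676 × 15 = 10.14 (a quarter-hour = 15 minutes).
P(N ≥ 10) = 1 − P(N ≤ 9) ≈ 0.5595.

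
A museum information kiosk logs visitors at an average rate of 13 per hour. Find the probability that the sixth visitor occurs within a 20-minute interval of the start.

Over the interval, μ = 13 × 1/3 ≈ 4.33333 (a 20-minute interval = 1/3 hours).
The sixth arrival falls in the interval iff at least 6 events occur there: P(S_6 ≤ t) = P(N ≥ 6) = 1 − P(N ≤ 5) ≈ 0.2689.

0.2689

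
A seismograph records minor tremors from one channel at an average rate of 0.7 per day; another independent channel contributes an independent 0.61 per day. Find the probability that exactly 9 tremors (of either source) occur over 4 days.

0.0435

Independent Poisson processes superpose: combined rate λ = 0.7 + 0.61 = 1.31 per day.
Over the interval, μ = 1.31 × 4 = 5.24 (4 days).
P(N = 9) = e^(−5.24) · 5.24^9/9! ≈ 0.0435.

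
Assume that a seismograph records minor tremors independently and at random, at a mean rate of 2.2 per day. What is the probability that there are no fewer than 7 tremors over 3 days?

Over the interval, μ = 2.2 × 3 = 6.6 (3 days).
P(N ≥ 7) = 1 − P(N ≤ 6) = 1 − Σ_{j=0}^{6} e^(−μ) μ^j/j! ≈ 0.4892.

0.4892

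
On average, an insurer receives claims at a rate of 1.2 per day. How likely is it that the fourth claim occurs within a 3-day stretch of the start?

Over the interval, μ = 1.2 × 3 = 3.6 (a 3-day stretch = 3 days).
The fourth arrival falls in the interval iff at least 4 events occur there: P(S_4 ≤ t) = P(N ≥ 4) = 1 − P(N ≤ 3) ≈ 0.4848.

0.4848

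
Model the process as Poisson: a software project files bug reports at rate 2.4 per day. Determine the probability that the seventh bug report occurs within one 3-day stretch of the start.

0.5796

Over the interval, μ = 2.4 × 3 = 7.2 (a 3-day stretch = 3 days).
The seventh arrival falls in the interval iff at least 7 events occur there: P(S_7 ≤ t) = P(N ≥ 7) = 1 − P(N ≤ 6) ≈ 0.5796.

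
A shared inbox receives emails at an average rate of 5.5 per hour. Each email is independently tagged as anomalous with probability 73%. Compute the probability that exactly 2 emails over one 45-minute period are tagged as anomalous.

0.2232

Thinning: the emails that are tagged as anomalous themselves form a Poisson process with rate 0.73 × 5.5 = 4.015 per hour.
Over the interval, μ = 4.015 × 0.75 = 3.01125 (a 45-minute period = 0.75 hours).
P(N = 2) = e^(−3.01125) · 3.01125^2/2! ≈ 0.2232.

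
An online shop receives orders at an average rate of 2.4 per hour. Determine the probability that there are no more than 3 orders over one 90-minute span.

Over the interval, μ = 2.4 × 1.5 = 3.6 (a 90-minute span = 1.5 hours).
P(N ≤ 3) = Σ_{j=0}^{3} e^(−μ) μ^j/j! ≈ 0.5152.

0.5152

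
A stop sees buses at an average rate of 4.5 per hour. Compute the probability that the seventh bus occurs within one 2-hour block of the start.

Over the interval, μ = 4.5 × 2 = 9 (a 2-hour block = 2 hours).
The seventh arrival falls in the interval iff at least 7 events occur there: P(S_7 ≤ t) = P(N ≥ 7) = 1 − P(N ≤ 6) ≈ 0.7932.

0.7932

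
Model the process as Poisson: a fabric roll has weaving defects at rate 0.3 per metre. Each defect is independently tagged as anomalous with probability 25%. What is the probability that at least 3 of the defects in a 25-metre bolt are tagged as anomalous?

0.2895

Thinning: the defects that are tagged as anomalous themselves form a Poisson process with rate 0.25 × 0.3 = 0.075 per metre.
Over the interval, μ = 0.075 × 25 = 1.875 (a 25-metre bolt = 25 metres).
P(N ≥ 3) = 1 − P(N ≤ 2) ≈ 0.2895.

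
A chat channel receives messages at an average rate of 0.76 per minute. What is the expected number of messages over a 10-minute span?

7.6

E[N] = λt = 0.76 × 10 = 7.6 (a 10-minute span = 10 minutes).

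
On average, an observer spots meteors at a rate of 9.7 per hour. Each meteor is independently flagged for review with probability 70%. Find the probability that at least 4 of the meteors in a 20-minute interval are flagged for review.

Thinning: the meteors that are flagged for review themselves form a Poisson process with rate 0.7 × 9.7 = 6.79 per hour.
Over the interval, μ = 6.79 × 1/3 ≈ 2.26333 (a 20-minute interval = 1/3 hours).
P(N ≥ 4) = 1 − P(N ≤ 3) ≈ 0.1932.

0.1932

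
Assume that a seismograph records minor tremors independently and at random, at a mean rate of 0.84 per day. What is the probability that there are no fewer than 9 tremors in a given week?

0.1406

Over the interval, μ = 0.84 × 7 = 5.88 (a week = 7 days).
P(N ≥ 9) = 1 − P(N ≤ 8) = 1 − Σ_{j=0}^{8} e^(−μ) μ^j/j! ≈ 0.1406.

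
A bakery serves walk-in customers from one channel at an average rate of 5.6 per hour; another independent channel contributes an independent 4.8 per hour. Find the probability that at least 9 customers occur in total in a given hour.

Independent Poisson processes superpose: combined rate λ = 5.6 + 4.8 = 10.4 per hour.
So μ = 10.4.
P(N ≥ 9) = 1 − P(N ≤ 8) ≈ 0.7104.

0.7104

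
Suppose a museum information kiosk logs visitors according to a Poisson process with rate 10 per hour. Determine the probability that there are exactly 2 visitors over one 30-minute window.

0.0842

Over the interval, μ = 10 × 0.5 = 5 (a 30-minute window = 0.5 hours).
P(N = 2) = e^(−μ) μ^2/2! = e^(−5) · 5^2/2 ≈ 0.0842.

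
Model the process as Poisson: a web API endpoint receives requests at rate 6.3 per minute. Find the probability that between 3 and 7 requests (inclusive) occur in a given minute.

With mean μ = 6.3 per minute,
P(3 ≤ N ≤ 7) = Σ_{j=3}^{7} e^(−6.3) · 6.3^j/j! ≈ 0.6519.

0.6519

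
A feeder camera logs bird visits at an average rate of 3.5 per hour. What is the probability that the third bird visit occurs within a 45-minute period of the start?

Over the interval, μ = 3.5 × 0.75 = 2.625 (a 45-minute period = 0.75 hours).
The third arrival falls in the interval iff at least 3 events occur there: P(S_3 ≤ t) = P(N ≥ 3) = 1 − P(N ≤ 2) ≈ 0.4878.

0.4878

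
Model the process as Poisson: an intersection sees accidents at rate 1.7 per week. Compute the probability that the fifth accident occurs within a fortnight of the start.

Over the interval, μ = 1.7 × 2 = 3.4 (a fortnight = 2 weeks).
The fifth arrival falls in the interval iff at least 5 events occur there: P(S_5 ≤ t) = P(N ≥ 5) = 1 − P(N ≤ 4) ≈ 0.2558.

0.2558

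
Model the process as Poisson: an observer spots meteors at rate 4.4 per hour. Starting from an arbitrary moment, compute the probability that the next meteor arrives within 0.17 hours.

Inter-arrival times are exponential with rate λ = 4.4 per hour.
P(T ≤ 0.17) = 1 − e^(−λt) = 1 − e^(−4.4 × 0.17) = 1 − e^(−0.748) ≈ 0.5267.

0.5267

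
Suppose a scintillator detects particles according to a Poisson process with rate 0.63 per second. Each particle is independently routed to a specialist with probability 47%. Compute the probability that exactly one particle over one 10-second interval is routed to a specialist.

Thinning: the particles that are routed to a specialist themselves form a Poisson process with rate 0.47 × 0.63 = 0.2961 per second.
Over the interval, μ = 0.2961 × 10 = 2.961 (a 10-second interval = 10 seconds).
P(N = 1) = e^(−2.961) · 2.961^1/1! ≈ 0.1533.

0.1533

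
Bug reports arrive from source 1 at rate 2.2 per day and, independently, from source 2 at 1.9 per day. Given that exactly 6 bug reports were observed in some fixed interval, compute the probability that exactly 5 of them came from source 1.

0.1237

Given the total, each event is independently from source 1 with probability p = λ_1/(λ_1+λ_2) = 2.2/4.1 ≈ 0.5366.
So K ~ Binomial(6, 2.2/4.1): P(K = 5) = C(6,5) · (2.2/4.1)^5 · (1.9/4.1)^1 ≈ 0.1237.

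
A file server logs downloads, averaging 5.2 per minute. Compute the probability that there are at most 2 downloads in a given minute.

0.1088

With mean μ = 5.2 per minute,
P(N ≤ 2) = Σ_{j=0}^{2} e^(−μ) μ^j/j! ≈ 0.1088.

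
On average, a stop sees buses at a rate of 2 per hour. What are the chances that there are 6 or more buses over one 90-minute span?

Over the interval, μ = 2 × 1.5 = 3 (a 90-minute span = 1.5 hours).
P(N ≥ 6) = 1 − P(N ≤ 5) = 1 − Σ_{j=0}^{5} e^(−μ) μ^j/j! ≈ 0.0839.

0.0839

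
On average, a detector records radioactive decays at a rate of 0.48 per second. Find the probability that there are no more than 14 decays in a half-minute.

0.5281

Over the interval, μ = 0.48 × 30 = 14.4 (a half-minute = 30 seconds).
P(N ≤ 14) = Σ_{j=0}^{14} e^(−μ) μ^j/j! ≈ 0.5281.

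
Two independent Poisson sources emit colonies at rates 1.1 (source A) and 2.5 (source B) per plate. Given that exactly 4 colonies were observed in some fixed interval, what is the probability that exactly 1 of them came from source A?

0.4093

Given the total, each event is independently from source A with probability p = λ_A/(λ_A+λ_B) = 1.1/3.6 ≈ 0.3056.
So K ~ Binomial(4, 1.1/3.6): P(K = 1) = C(4,1) · (1.1/3.6)^1 · (2.5/3.6)^3 ≈ 0.4093.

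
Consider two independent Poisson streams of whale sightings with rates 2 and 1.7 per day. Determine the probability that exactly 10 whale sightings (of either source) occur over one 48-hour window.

0.0829

Independent Poisson processes superpose: combined rate λ = 2 + 1.7 = 3.7 per day.
Over the interval, μ = 3.7 × 2 = 7.4 (a 48-hour window = 2 days).
P(N = 10) = e^(−7.4) · 7.4^10/10! ≈ 0.0829.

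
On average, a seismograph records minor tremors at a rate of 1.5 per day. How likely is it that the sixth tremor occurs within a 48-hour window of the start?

0.0839

Over the interval, μ = 1.5 × 2 = 3 (a 48-hour window = 2 days).
The sixth arrival falls in the interval iff at least 6 events occur there: P(S_6 ≤ t) = P(N ≥ 6) = 1 − P(N ≤ 5) ≈ 0.0839.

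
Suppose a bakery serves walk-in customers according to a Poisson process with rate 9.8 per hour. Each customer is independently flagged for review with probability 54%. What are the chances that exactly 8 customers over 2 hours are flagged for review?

0.0989

Thinning: the customers that are flagged for review themselves form a Poisson process with rate 0.54 × 9.8 = 5.292 per hour.
Over the interval, μ = 5.292 × 2 = 10.584 (2 hours).
P(N = 8) = e^(−10.584) · 10.584^8/8! ≈ 0.0989.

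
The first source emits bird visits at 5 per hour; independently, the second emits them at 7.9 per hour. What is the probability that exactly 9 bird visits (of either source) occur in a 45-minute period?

Independent Poisson processes superpose: combined rate λ = 5 + 7.9 = 12.9 per hour.
Over the interval, μ = 12.9 × 0.75 = 9.675 (a 45-minute period = 0.75 hours).
P(N = 9) = e^(−9.675) · 9.675^9/9! ≈ 0.1286.

0.1286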